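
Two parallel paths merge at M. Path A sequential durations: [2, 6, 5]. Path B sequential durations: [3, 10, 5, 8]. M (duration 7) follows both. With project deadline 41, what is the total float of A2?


Forward pass: ES(A2) = sum of predecessors on chain A = 2
EF = ES + duration = 2 + 6 = 8
Backward pass: LF(M) = deadline = 41; LS(M) = 41 - 7 = 34
LF(A2) = LS(M) - sum(successors on chain A) = 34 - 5 = 29
LS = LF - duration = 29 - 6 = 23
Total float = LS - ES = 23 - 2 = 21

21


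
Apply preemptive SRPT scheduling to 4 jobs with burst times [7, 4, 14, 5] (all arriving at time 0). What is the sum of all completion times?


Since all jobs arrive at t=0, SRPT equals SPT ordering.
SPT order: [4, 5, 7, 14]
Completion times:
  Job 1: p=4, C=4
  Job 2: p=5, C=9
  Job 3: p=7, C=16
  Job 4: p=14, C=30
Total completion time = 4 + 9 + 16 + 30 = 59

59


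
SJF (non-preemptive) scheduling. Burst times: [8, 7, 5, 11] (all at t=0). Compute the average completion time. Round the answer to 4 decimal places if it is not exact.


SJF order (ascending): [5, 7, 8, 11]
Completion times:
  Job 1: burst=5, C=5
  Job 2: burst=7, C=12
  Job 3: burst=8, C=20
  Job 4: burst=11, C=31
Average completion = 68/4 = 17.0

17.0


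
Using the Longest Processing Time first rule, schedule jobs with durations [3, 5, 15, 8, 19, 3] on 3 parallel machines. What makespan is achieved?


Sort jobs in decreasing order (LPT): [19, 15, 8, 5, 3, 3]
Assign each job to the least loaded machine:
  Machine 1: jobs [19], load = 19
  Machine 2: jobs [15, 3], load = 18
  Machine 3: jobs [8, 5, 3], load = 16
Makespan = max load = 19

19


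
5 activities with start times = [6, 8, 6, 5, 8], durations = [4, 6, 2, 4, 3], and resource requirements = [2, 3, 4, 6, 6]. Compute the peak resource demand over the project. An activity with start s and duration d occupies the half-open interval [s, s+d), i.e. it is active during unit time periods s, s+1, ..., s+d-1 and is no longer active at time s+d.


Each activity i is active on [start_i, start_i + duration_i).
Compute total resource usage per time slot:
  t=0: active resources = [], total = 0
  t=1: active resources = [], total = 0
  t=2: active resources = [], total = 0
  t=3: active resources = [], total = 0
  t=4: active resources = [], total = 0
  t=5: active resources = [6], total = 6
  t=6: active resources = [2, 4, 6], total = 12
  t=7: active resources = [2, 4, 6], total = 12
  t=8: active resources = [2, 3, 6, 6], total = 17
  t=9: active resources = [2, 3, 6], total = 11
  t=10: active resources = [3, 6], total = 9
  t=11: active resources = [3], total = 3
  t=12: active resources = [3], total = 3
  t=13: active resources = [3], total = 3
Peak resource demand = 17

17


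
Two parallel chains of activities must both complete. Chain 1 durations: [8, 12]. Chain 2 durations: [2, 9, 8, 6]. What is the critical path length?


Path A total = 8 + 12 = 20
Path B total = 2 + 9 + 8 + 6 = 25
Critical path = longest path = max(20, 25) = 25

25


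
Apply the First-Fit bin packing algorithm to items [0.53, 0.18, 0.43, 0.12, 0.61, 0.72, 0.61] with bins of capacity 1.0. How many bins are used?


Place items sequentially using First-Fit:
  Item 0.53 -> new Bin 1
  Item 0.18 -> Bin 1 (now 0.71)
  Item 0.43 -> new Bin 2
  Item 0.12 -> Bin 1 (now 0.83)
  Item 0.61 -> new Bin 3
  Item 0.72 -> new Bin 4
  Item 0.61 -> new Bin 5
Total bins used = 5

5


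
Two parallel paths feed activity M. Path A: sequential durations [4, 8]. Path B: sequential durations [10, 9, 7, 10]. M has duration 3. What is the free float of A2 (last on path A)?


ES(A2) = sum of predecessors on chain A = 4
EF(A2) = ES + duration = 4 + 8 = 12
Successor of A2 is M. ES(M) = max(sum(A), sum(B)) = max(12, 36) = 36
Free float = ES(successor) - EF(current) = 36 - 12 = 24

24


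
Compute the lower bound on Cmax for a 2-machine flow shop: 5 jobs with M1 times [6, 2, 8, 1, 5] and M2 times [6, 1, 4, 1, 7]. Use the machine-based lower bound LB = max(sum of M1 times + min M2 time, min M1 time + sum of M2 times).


LB1 = sum(M1 times) + min(M2 times) = 22 + 1 = 23
LB2 = min(M1 times) + sum(M2 times) = 1 + 19 = 20
Lower bound = max(LB1, LB2) = max(23, 20) = 23

23


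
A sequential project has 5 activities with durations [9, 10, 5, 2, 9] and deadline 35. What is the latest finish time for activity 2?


LF(activity 2) = deadline - sum of successor durations
Successors: activities 3 through 5 with durations [5, 2, 9]
Sum of successor durations = 16
LF = 35 - 16 = 19

19


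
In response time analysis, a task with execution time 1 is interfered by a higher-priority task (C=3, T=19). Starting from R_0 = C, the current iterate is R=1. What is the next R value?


R_next = C + ceil(R_prev / T_hp) * C_hp
ceil(1 / 19) = ceil(0.0526) = 1
Interference = 1 * 3 = 3
R_next = 1 + 3 = 4

4


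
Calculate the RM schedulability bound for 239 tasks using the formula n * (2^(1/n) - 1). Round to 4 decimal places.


Compute 2^(1/239) = 1.0029044070
Subtract 1: 1.0029044070 - 1 = 0.0029044070
Multiply by n: 239 * 0.0029044070 = 0.6941532730
Round to 4 dp: 0.6942

0.6942


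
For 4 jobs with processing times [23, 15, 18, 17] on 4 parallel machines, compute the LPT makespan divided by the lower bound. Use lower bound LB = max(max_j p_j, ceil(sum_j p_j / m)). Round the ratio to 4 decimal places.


LPT order: [23, 18, 17, 15]
Machine loads after assignment: [23, 18, 17, 15]
LPT makespan = 23
Lower bound = max(max_job, ceil(total/4)) = max(23, 19) = 23
Ratio = 23 / 23 = 1.0

1.0


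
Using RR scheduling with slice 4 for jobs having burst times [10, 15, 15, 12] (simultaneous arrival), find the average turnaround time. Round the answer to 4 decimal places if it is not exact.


Time quantum = 4
Execution trace:
  J1 runs 4 units, time = 4
  J2 runs 4 units, time = 8
  J3 runs 4 units, time = 12
  J4 runs 4 units, time = 16
  J1 runs 4 units, time = 20
  J2 runs 4 units, time = 24
  J3 runs 4 units, time = 28
  J4 runs 4 units, time = 32
  J1 runs 2 units, time = 34
  J2 runs 4 units, time = 38
  J3 runs 4 units, time = 42
  J4 runs 4 units, time = 46
  J2 runs 3 units, time = 49
  J3 runs 3 units, time = 52
Finish times: [34, 49, 52, 46]
Average turnaround = 181/4 = 45.25

45.25


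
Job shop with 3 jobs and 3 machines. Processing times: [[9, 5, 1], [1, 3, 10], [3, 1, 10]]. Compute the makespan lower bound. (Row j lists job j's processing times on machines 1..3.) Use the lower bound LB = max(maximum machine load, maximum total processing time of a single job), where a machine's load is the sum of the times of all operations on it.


Machine loads:
  Machine 1: 9 + 1 + 3 = 13
  Machine 2: 5 + 3 + 1 = 9
  Machine 3: 1 + 10 + 10 = 21
Max machine load = 21
Job totals:
  Job 1: 15
  Job 2: 14
  Job 3: 14
Max job total = 15
Lower bound = max(21, 15) = 21

21


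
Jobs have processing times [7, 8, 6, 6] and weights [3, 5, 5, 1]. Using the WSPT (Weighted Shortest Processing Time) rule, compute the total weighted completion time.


Compute p/w ratios and sort ascending (WSPT): [(6, 5), (8, 5), (7, 3), (6, 1)]
Compute weighted completion times:
  Job (p=6,w=5): C=6, w*C=5*6=30
  Job (p=8,w=5): C=14, w*C=5*14=70
  Job (p=7,w=3): C=21, w*C=3*21=63
  Job (p=6,w=1): C=27, w*C=1*27=27
Total weighted completion time = 190

190


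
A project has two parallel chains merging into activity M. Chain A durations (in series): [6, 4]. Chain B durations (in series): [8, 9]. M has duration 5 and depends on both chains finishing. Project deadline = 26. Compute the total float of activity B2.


Forward pass: ES(B2) = sum of predecessors on chain B = 8
EF = ES + duration = 8 + 9 = 17
Backward pass: LF(M) = deadline = 26; LS(M) = 26 - 5 = 21
LF(B2) = LS(M) - sum(successors on chain B) = 21 - 0 = 21
LS = LF - duration = 21 - 9 = 12
Total float = LS - ES = 12 - 8 = 4

4


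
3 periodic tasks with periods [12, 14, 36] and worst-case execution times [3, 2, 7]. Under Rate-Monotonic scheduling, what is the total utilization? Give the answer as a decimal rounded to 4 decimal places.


Compute individual utilizations (exact fractions):
  Task 1: C/T = 3/12 = 1/4 (approx. 0.25)
  Task 2: C/T = 2/14 = 1/7 (approx. 0.1429)
  Task 3: C/T = 7/36 (approx. 0.1944)
Total utilization U = 1/4 + 1/7 + 7/36 = 37/63
Rounded to 4 decimal places: U = 0.5873
RM (Liu & Layland) bound for 3 tasks = 0.779763; compare with U = 37/63 (approx. 0.587302)
U <= bound, so schedulable by RM sufficient condition.

0.5873


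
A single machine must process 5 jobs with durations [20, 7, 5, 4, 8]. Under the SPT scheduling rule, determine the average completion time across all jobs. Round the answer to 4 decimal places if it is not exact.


Sort jobs by processing time (SPT order): [4, 5, 7, 8, 20]
Compute completion times sequentially:
  Job 1: processing = 4, completes at 4
  Job 2: processing = 5, completes at 9
  Job 3: processing = 7, completes at 16
  Job 4: processing = 8, completes at 24
  Job 5: processing = 20, completes at 44
Sum of completion times = 97
Average completion time = 97/5 = 19.4

19.4


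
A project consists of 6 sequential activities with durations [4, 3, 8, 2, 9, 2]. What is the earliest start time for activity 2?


Activity 2 starts after activities 1 through 1 complete.
Predecessor durations: [4]
ES = 4 = 4

4


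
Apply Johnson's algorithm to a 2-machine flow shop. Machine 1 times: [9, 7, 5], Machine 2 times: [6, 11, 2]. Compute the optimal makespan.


Apply Johnson's rule:
  Group 1 (a <= b): [(2, 7, 11)]
  Group 2 (a > b): [(1, 9, 6), (3, 5, 2)]
Optimal job order: [2, 1, 3]
Schedule:
  Job 2: M1 done at 7, M2 done at 18
  Job 1: M1 done at 16, M2 done at 24
  Job 3: M1 done at 21, M2 done at 26
Makespan = 26

26


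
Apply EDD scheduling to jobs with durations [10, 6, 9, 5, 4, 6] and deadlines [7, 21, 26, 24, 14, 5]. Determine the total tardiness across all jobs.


Sort by due date (EDD order): [(6, 5), (10, 7), (4, 14), (6, 21), (5, 24), (9, 26)]
Compute completion times and tardiness:
  Job 1: p=6, d=5, C=6, tardiness=max(0,6-5)=1
  Job 2: p=10, d=7, C=16, tardiness=max(0,16-7)=9
  Job 3: p=4, d=14, C=20, tardiness=max(0,20-14)=6
  Job 4: p=6, d=21, C=26, tardiness=max(0,26-21)=5
  Job 5: p=5, d=24, C=31, tardiness=max(0,31-24)=7
  Job 6: p=9, d=26, C=40, tardiness=max(0,40-26)=14
Total tardiness = 42

42


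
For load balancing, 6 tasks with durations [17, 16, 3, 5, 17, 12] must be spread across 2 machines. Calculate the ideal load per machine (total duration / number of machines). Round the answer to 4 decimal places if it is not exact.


Total processing time = 17 + 16 + 3 + 5 + 17 + 12 = 70
Number of machines = 2
Ideal balanced load = 70 / 2 = 35.0

35.0


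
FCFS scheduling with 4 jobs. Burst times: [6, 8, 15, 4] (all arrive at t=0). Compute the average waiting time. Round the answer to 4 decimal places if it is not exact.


FCFS order (as given): [6, 8, 15, 4]
Waiting times:
  Job 1: wait = 0
  Job 2: wait = 6
  Job 3: wait = 14
  Job 4: wait = 29
Sum of waiting times = 49
Average waiting time = 49/4 = 12.25

12.25


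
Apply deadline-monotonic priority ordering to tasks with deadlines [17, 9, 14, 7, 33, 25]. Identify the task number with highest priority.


Sort tasks by relative deadline (ascending):
  Task 4: deadline = 7
  Task 2: deadline = 9
  Task 3: deadline = 14
  Task 1: deadline = 17
  Task 6: deadline = 25
  Task 5: deadline = 33
Priority order (highest first): [4, 2, 3, 1, 6, 5]
Highest priority task = 4

4


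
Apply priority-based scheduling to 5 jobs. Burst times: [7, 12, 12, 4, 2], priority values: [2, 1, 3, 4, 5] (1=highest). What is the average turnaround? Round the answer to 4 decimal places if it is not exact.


Sort by priority (ascending = highest first):
Order: [(1, 12), (2, 7), (3, 12), (4, 4), (5, 2)]
Completion times:
  Priority 1, burst=12, C=12
  Priority 2, burst=7, C=19
  Priority 3, burst=12, C=31
  Priority 4, burst=4, C=35
  Priority 5, burst=2, C=37
Average turnaround = 134/5 = 26.8

26.8


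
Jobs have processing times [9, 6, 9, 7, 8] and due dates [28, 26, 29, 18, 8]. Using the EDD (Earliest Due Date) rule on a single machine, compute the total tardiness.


Sort by due date (EDD order): [(8, 8), (7, 18), (6, 26), (9, 28), (9, 29)]
Compute completion times and tardiness:
  Job 1: p=8, d=8, C=8, tardiness=max(0,8-8)=0
  Job 2: p=7, d=18, C=15, tardiness=max(0,15-18)=0
  Job 3: p=6, d=26, C=21, tardiness=max(0,21-26)=0
  Job 4: p=9, d=28, C=30, tardiness=max(0,30-28)=2
  Job 5: p=9, d=29, C=39, tardiness=max(0,39-29)=10
Total tardiness = 12

12


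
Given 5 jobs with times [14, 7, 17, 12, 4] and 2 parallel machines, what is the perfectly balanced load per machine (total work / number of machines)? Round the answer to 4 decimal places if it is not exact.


Total processing time = 14 + 7 + 17 + 12 + 4 = 54
Number of machines = 2
Ideal balanced load = 54 / 2 = 27.0

27.0


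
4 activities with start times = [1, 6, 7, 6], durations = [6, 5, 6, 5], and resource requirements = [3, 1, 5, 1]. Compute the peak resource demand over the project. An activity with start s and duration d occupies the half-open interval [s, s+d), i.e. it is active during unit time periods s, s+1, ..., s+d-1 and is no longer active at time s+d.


Each activity i is active on [start_i, start_i + duration_i).
Compute total resource usage per time slot:
  t=0: active resources = [], total = 0
  t=1: active resources = [3], total = 3
  t=2: active resources = [3], total = 3
  t=3: active resources = [3], total = 3
  t=4: active resources = [3], total = 3
  t=5: active resources = [3], total = 3
  t=6: active resources = [3, 1, 1], total = 5
  t=7: active resources = [1, 5, 1], total = 7
  t=8: active resources = [1, 5, 1], total = 7
  t=9: active resources = [1, 5, 1], total = 7
  t=10: active resources = [1, 5, 1], total = 7
  t=11: active resources = [5], total = 5
  t=12: active resources = [5], total = 5
Peak resource demand = 7

7


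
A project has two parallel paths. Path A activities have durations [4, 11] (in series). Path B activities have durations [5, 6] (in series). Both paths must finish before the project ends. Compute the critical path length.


Path A total = 4 + 11 = 15
Path B total = 5 + 6 = 11
Critical path = longest path = max(15, 11) = 15

15


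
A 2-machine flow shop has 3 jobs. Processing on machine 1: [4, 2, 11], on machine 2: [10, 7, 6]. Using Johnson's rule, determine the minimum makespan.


Apply Johnson's rule:
  Group 1 (a <= b): [(2, 2, 7), (1, 4, 10)]
  Group 2 (a > b): [(3, 11, 6)]
Optimal job order: [2, 1, 3]
Schedule:
  Job 2: M1 done at 2, M2 done at 9
  Job 1: M1 done at 6, M2 done at 19
  Job 3: M1 done at 17, M2 done at 25
Makespan = 25

25


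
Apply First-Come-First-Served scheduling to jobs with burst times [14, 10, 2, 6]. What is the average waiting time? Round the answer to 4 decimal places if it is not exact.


FCFS order (as given): [14, 10, 2, 6]
Waiting times:
  Job 1: wait = 0
  Job 2: wait = 14
  Job 3: wait = 24
  Job 4: wait = 26
Sum of waiting times = 64
Average waiting time = 64/4 = 16.0

16.0


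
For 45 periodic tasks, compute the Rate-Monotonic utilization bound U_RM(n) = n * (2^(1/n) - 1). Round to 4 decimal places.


Compute 2^(1/45) = 1.0155225125
Subtract 1: 1.0155225125 - 1 = 0.0155225125
Multiply by n: 45 * 0.0155225125 = 0.6985130625
Round to 4 dp: 0.6985

0.6985


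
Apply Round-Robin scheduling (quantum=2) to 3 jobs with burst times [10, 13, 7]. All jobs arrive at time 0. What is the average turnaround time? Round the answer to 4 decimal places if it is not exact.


Time quantum = 2
Execution trace:
  J1 runs 2 units, time = 2
  J2 runs 2 units, time = 4
  J3 runs 2 units, time = 6
  J1 runs 2 units, time = 8
  J2 runs 2 units, time = 10
  J3 runs 2 units, time = 12
  J1 runs 2 units, time = 14
  J2 runs 2 units, time = 16
  J3 runs 2 units, time = 18
  J1 runs 2 units, time = 20
  J2 runs 2 units, time = 22
  J3 runs 1 units, time = 23
  J1 runs 2 units, time = 25
  J2 runs 2 units, time = 27
  J2 runs 2 units, time = 29
  J2 runs 1 units, time = 30
Finish times: [25, 30, 23]
Average turnaround = 78/3 = 26.0

26.0


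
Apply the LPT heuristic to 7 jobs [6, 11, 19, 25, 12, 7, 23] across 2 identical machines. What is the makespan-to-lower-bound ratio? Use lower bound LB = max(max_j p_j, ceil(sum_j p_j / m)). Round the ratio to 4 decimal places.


LPT order: [25, 23, 19, 12, 11, 7, 6]
Machine loads after assignment: [54, 49]
LPT makespan = 54
Lower bound = max(max_job, ceil(total/2)) = max(25, 52) = 52
Ratio = 54 / 52 = 1.0385

1.0385


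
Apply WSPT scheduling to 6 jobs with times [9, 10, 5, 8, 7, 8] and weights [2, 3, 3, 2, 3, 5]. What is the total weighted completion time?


Compute p/w ratios and sort ascending (WSPT): [(8, 5), (5, 3), (7, 3), (10, 3), (8, 2), (9, 2)]
Compute weighted completion times:
  Job (p=8,w=5): C=8, w*C=5*8=40
  Job (p=5,w=3): C=13, w*C=3*13=39
  Job (p=7,w=3): C=20, w*C=3*20=60
  Job (p=10,w=3): C=30, w*C=3*30=90
  Job (p=8,w=2): C=38, w*C=2*38=76
  Job (p=9,w=2): C=47, w*C=2*47=94
Total weighted completion time = 399

399


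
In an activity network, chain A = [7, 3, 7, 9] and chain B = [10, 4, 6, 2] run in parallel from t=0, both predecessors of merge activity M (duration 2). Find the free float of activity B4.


ES(B4) = sum of predecessors on chain B = 20
EF(B4) = ES + duration = 20 + 2 = 22
Successor of B4 is M. ES(M) = max(sum(A), sum(B)) = max(26, 22) = 26
Free float = ES(successor) - EF(current) = 26 - 22 = 4

4


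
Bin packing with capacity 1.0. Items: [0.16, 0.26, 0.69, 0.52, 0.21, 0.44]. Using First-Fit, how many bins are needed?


Place items sequentially using First-Fit:
  Item 0.16 -> new Bin 1
  Item 0.26 -> Bin 1 (now 0.42)
  Item 0.69 -> new Bin 2
  Item 0.52 -> Bin 1 (now 0.94)
  Item 0.21 -> Bin 2 (now 0.9)
  Item 0.44 -> new Bin 3
Total bins used = 3

3


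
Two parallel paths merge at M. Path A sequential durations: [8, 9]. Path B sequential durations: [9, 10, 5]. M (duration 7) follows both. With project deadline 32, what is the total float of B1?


Forward pass: ES(B1) = sum of predecessors on chain B = 0
EF = ES + duration = 0 + 9 = 9
Backward pass: LF(M) = deadline = 32; LS(M) = 32 - 7 = 25
LF(B1) = LS(M) - sum(successors on chain B) = 25 - 15 = 10
LS = LF - duration = 10 - 9 = 1
Total float = LS - ES = 1 - 0 = 1

1


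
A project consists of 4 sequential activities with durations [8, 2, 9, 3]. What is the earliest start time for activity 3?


Activity 3 starts after activities 1 through 2 complete.
Predecessor durations: [8, 2]
ES = 8 + 2 = 10

10


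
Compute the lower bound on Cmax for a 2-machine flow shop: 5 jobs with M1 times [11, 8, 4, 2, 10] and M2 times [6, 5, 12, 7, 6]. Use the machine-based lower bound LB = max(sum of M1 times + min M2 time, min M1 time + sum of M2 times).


LB1 = sum(M1 times) + min(M2 times) = 35 + 5 = 40
LB2 = min(M1 times) + sum(M2 times) = 2 + 36 = 38
Lower bound = max(LB1, LB2) = max(40, 38) = 40

40


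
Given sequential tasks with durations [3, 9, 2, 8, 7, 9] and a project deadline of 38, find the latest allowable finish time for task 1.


LF(activity 1) = deadline - sum of successor durations
Successors: activities 2 through 6 with durations [9, 2, 8, 7, 9]
Sum of successor durations = 35
LF = 38 - 35 = 3

3


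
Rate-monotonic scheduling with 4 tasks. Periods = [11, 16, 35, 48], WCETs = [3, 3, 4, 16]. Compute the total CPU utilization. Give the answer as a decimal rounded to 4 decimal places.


Compute individual utilizations (exact fractions):
  Task 1: C/T = 3/11 (approx. 0.2727)
  Task 2: C/T = 3/16 (approx. 0.1875)
  Task 3: C/T = 4/35 (approx. 0.1143)
  Task 4: C/T = 16/48 = 1/3 (approx. 0.3333)
Total utilization U = 3/11 + 3/16 + 4/35 + 1/3 = 16777/18480
Rounded to 4 decimal places: U = 0.9078
RM (Liu & Layland) bound for 4 tasks = 0.756828; compare with U = 16777/18480 (approx. 0.907846)
bound < U <= 1, so the RM sufficient condition is not met (inconclusive; an exact test such as response-time analysis is needed).

0.9078


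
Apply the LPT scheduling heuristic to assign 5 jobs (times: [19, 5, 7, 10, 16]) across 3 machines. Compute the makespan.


Sort jobs in decreasing order (LPT): [19, 16, 10, 7, 5]
Assign each job to the least loaded machine:
  Machine 1: jobs [19], load = 19
  Machine 2: jobs [16, 5], load = 21
  Machine 3: jobs [10, 7], load = 17
Makespan = max load = 21

21


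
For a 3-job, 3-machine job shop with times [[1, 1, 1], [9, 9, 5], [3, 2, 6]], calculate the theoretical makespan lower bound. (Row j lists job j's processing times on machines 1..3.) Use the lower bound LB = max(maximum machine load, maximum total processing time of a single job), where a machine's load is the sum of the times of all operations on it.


Machine loads:
  Machine 1: 1 + 9 + 3 = 13
  Machine 2: 1 + 9 + 2 = 12
  Machine 3: 1 + 5 + 6 = 12
Max machine load = 13
Job totals:
  Job 1: 3
  Job 2: 23
  Job 3: 11
Max job total = 23
Lower bound = max(13, 23) = 23

23


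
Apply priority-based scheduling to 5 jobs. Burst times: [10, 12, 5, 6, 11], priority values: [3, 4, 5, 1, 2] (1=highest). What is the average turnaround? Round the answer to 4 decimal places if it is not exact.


Sort by priority (ascending = highest first):
Order: [(1, 6), (2, 11), (3, 10), (4, 12), (5, 5)]
Completion times:
  Priority 1, burst=6, C=6
  Priority 2, burst=11, C=17
  Priority 3, burst=10, C=27
  Priority 4, burst=12, C=39
  Priority 5, burst=5, C=44
Average turnaround = 133/5 = 26.6

26.6


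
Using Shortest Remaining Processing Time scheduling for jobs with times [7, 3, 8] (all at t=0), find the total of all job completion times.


Since all jobs arrive at t=0, SRPT equals SPT ordering.
SPT order: [3, 7, 8]
Completion times:
  Job 1: p=3, C=3
  Job 2: p=7, C=10
  Job 3: p=8, C=18
Total completion time = 3 + 10 + 18 = 31

31


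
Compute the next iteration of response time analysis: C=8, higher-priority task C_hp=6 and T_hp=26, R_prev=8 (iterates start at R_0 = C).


R_next = C + ceil(R_prev / T_hp) * C_hp
ceil(8 / 26) = ceil(0.3077) = 1
Interference = 1 * 6 = 6
R_next = 8 + 6 = 14

14


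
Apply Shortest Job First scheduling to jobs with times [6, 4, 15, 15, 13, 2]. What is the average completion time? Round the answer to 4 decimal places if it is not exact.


SJF order (ascending): [2, 4, 6, 13, 15, 15]
Completion times:
  Job 1: burst=2, C=2
  Job 2: burst=4, C=6
  Job 3: burst=6, C=12
  Job 4: burst=13, C=25
  Job 5: burst=15, C=40
  Job 6: burst=15, C=55
Average completion = 140/6 = 23.3333

23.3333


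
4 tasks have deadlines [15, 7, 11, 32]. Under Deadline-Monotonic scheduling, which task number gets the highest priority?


Sort tasks by relative deadline (ascending):
  Task 2: deadline = 7
  Task 3: deadline = 11
  Task 1: deadline = 15
  Task 4: deadline = 32
Priority order (highest first): [2, 3, 1, 4]
Highest priority task = 2

2


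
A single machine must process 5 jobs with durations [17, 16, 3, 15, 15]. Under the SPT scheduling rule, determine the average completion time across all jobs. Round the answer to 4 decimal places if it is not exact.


Sort jobs by processing time (SPT order): [3, 15, 15, 16, 17]
Compute completion times sequentially:
  Job 1: processing = 3, completes at 3
  Job 2: processing = 15, completes at 18
  Job 3: processing = 15, completes at 33
  Job 4: processing = 16, completes at 49
  Job 5: processing = 17, completes at 66
Sum of completion times = 169
Average completion time = 169/5 = 33.8

33.8


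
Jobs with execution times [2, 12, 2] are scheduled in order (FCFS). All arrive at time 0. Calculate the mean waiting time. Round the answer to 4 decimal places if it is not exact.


FCFS order (as given): [2, 12, 2]
Waiting times:
  Job 1: wait = 0
  Job 2: wait = 2
  Job 3: wait = 14
Sum of waiting times = 16
Average waiting time = 16/3 = 5.3333

5.3333


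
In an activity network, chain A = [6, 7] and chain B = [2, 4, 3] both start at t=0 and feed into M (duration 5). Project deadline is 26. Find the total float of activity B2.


Forward pass: ES(B2) = sum of predecessors on chain B = 2
EF = ES + duration = 2 + 4 = 6
Backward pass: LF(M) = deadline = 26; LS(M) = 26 - 5 = 21
LF(B2) = LS(M) - sum(successors on chain B) = 21 - 3 = 18
LS = LF - duration = 18 - 4 = 14
Total float = LS - ES = 14 - 2 = 12

12


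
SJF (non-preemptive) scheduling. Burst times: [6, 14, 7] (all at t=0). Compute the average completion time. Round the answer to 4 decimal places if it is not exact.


SJF order (ascending): [6, 7, 14]
Completion times:
  Job 1: burst=6, C=6
  Job 2: burst=7, C=13
  Job 3: burst=14, C=27
Average completion = 46/3 = 15.3333

15.3333


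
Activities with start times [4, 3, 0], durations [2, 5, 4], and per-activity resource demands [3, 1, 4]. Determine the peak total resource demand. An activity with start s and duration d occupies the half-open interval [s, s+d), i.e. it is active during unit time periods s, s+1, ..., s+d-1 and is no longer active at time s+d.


Each activity i is active on [start_i, start_i + duration_i).
Compute total resource usage per time slot:
  t=0: active resources = [4], total = 4
  t=1: active resources = [4], total = 4
  t=2: active resources = [4], total = 4
  t=3: active resources = [1, 4], total = 5
  t=4: active resources = [3, 1], total = 4
  t=5: active resources = [3, 1], total = 4
  t=6: active resources = [1], total = 1
  t=7: active resources = [1], total = 1
Peak resource demand = 5

5


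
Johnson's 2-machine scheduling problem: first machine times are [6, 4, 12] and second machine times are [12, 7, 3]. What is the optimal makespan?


Apply Johnson's rule:
  Group 1 (a <= b): [(2, 4, 7), (1, 6, 12)]
  Group 2 (a > b): [(3, 12, 3)]
Optimal job order: [2, 1, 3]
Schedule:
  Job 2: M1 done at 4, M2 done at 11
  Job 1: M1 done at 10, M2 done at 23
  Job 3: M1 done at 22, M2 done at 26
Makespan = 26

26


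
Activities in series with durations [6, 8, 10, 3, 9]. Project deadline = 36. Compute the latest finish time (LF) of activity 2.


LF(activity 2) = deadline - sum of successor durations
Successors: activities 3 through 5 with durations [10, 3, 9]
Sum of successor durations = 22
LF = 36 - 22 = 14

14


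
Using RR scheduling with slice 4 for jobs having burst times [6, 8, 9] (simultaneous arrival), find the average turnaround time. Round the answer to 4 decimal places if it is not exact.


Time quantum = 4
Execution trace:
  J1 runs 4 units, time = 4
  J2 runs 4 units, time = 8
  J3 runs 4 units, time = 12
  J1 runs 2 units, time = 14
  J2 runs 4 units, time = 18
  J3 runs 4 units, time = 22
  J3 runs 1 units, time = 23
Finish times: [14, 18, 23]
Average turnaround = 55/3 = 18.3333

18.3333


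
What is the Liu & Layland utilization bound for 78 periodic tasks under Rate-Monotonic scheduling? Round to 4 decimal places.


Compute 2^(1/78) = 1.0089261045
Subtract 1: 1.0089261045 - 1 = 0.0089261045
Multiply by n: 78 * 0.0089261045 = 0.6962361510
Round to 4 dp: 0.6962

0.6962


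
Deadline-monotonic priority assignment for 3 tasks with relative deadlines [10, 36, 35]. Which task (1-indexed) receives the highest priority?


Sort tasks by relative deadline (ascending):
  Task 1: deadline = 10
  Task 3: deadline = 35
  Task 2: deadline = 36
Priority order (highest first): [1, 3, 2]
Highest priority task = 1

1


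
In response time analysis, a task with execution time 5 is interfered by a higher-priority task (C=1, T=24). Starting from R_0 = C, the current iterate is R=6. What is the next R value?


R_next = C + ceil(R_prev / T_hp) * C_hp
ceil(6 / 24) = ceil(0.25) = 1
Interference = 1 * 1 = 1
R_next = 5 + 1 = 6
R_next = R_prev, so the iteration has converged (response time = 6).

6


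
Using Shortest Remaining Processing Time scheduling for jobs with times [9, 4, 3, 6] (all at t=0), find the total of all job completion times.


Since all jobs arrive at t=0, SRPT equals SPT ordering.
SPT order: [3, 4, 6, 9]
Completion times:
  Job 1: p=3, C=3
  Job 2: p=4, C=7
  Job 3: p=6, C=13
  Job 4: p=9, C=22
Total completion time = 3 + 7 + 13 + 22 = 45

45


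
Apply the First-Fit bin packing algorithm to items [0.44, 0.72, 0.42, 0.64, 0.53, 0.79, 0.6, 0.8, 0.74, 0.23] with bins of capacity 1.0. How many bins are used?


Place items sequentially using First-Fit:
  Item 0.44 -> new Bin 1
  Item 0.72 -> new Bin 2
  Item 0.42 -> Bin 1 (now 0.86)
  Item 0.64 -> new Bin 3
  Item 0.53 -> new Bin 4
  Item 0.79 -> new Bin 5
  Item 0.6 -> new Bin 6
  Item 0.8 -> new Bin 7
  Item 0.74 -> new Bin 8
  Item 0.23 -> Bin 2 (now 0.95)
Total bins used = 8

8


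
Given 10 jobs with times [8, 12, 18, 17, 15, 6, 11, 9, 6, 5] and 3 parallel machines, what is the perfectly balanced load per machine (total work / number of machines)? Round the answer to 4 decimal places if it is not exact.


Total processing time = 8 + 12 + 18 + 17 + 15 + 6 + 11 + 9 + 6 + 5 = 107
Number of machines = 3
Ideal balanced load = 107 / 3 = 35.6667

35.6667


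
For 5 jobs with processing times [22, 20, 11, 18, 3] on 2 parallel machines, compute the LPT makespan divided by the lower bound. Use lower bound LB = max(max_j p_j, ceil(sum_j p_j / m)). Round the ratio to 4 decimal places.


LPT order: [22, 20, 18, 11, 3]
Machine loads after assignment: [36, 38]
LPT makespan = 38
Lower bound = max(max_job, ceil(total/2)) = max(22, 37) = 37
Ratio = 38 / 37 = 1.027

1.027


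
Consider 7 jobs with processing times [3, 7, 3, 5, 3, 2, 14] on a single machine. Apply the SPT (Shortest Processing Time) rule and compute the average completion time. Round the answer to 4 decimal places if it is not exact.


Sort jobs by processing time (SPT order): [2, 3, 3, 3, 5, 7, 14]
Compute completion times sequentially:
  Job 1: processing = 2, completes at 2
  Job 2: processing = 3, completes at 5
  Job 3: processing = 3, completes at 8
  Job 4: processing = 3, completes at 11
  Job 5: processing = 5, completes at 16
  Job 6: processing = 7, completes at 23
  Job 7: processing = 14, completes at 37
Sum of completion times = 102
Average completion time = 102/7 = 14.5714

14.5714


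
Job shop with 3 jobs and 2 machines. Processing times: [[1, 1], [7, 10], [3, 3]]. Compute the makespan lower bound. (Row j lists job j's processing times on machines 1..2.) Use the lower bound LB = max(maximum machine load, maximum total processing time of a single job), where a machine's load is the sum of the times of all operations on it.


Machine loads:
  Machine 1: 1 + 7 + 3 = 11
  Machine 2: 1 + 10 + 3 = 14
Max machine load = 14
Job totals:
  Job 1: 2
  Job 2: 17
  Job 3: 6
Max job total = 17
Lower bound = max(14, 17) = 17

17


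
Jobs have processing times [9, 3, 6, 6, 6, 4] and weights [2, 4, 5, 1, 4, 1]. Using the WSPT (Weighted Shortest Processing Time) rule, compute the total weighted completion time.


Compute p/w ratios and sort ascending (WSPT): [(3, 4), (6, 5), (6, 4), (4, 1), (9, 2), (6, 1)]
Compute weighted completion times:
  Job (p=3,w=4): C=3, w*C=4*3=12
  Job (p=6,w=5): C=9, w*C=5*9=45
  Job (p=6,w=4): C=15, w*C=4*15=60
  Job (p=4,w=1): C=19, w*C=1*19=19
  Job (p=9,w=2): C=28, w*C=2*28=56
  Job (p=6,w=1): C=34, w*C=1*34=34
Total weighted completion time = 226

226


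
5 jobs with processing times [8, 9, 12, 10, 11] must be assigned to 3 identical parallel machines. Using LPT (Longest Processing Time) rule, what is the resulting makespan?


Sort jobs in decreasing order (LPT): [12, 11, 10, 9, 8]
Assign each job to the least loaded machine:
  Machine 1: jobs [12], load = 12
  Machine 2: jobs [11, 8], load = 19
  Machine 3: jobs [10, 9], load = 19
Makespan = max load = 19

19


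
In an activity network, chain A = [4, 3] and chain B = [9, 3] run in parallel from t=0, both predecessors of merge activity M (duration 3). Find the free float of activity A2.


ES(A2) = sum of predecessors on chain A = 4
EF(A2) = ES + duration = 4 + 3 = 7
Successor of A2 is M. ES(M) = max(sum(A), sum(B)) = max(7, 12) = 12
Free float = ES(successor) - EF(current) = 12 - 7 = 5

5


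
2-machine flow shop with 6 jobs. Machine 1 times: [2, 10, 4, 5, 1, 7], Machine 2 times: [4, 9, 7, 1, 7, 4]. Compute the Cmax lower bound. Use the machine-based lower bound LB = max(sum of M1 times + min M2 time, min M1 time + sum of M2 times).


LB1 = sum(M1 times) + min(M2 times) = 29 + 1 = 30
LB2 = min(M1 times) + sum(M2 times) = 1 + 32 = 33
Lower bound = max(LB1, LB2) = max(30, 33) = 33

33


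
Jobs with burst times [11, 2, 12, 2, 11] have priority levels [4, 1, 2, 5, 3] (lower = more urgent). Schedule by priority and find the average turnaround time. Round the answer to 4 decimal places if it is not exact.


Sort by priority (ascending = highest first):
Order: [(1, 2), (2, 12), (3, 11), (4, 11), (5, 2)]
Completion times:
  Priority 1, burst=2, C=2
  Priority 2, burst=12, C=14
  Priority 3, burst=11, C=25
  Priority 4, burst=11, C=36
  Priority 5, burst=2, C=38
Average turnaround = 115/5 = 23.0

23.0


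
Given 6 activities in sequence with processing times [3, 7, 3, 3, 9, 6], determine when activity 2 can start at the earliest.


Activity 2 starts after activities 1 through 1 complete.
Predecessor durations: [3]
ES = 3 = 3

3


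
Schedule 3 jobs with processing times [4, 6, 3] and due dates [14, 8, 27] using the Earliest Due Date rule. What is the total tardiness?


Sort by due date (EDD order): [(6, 8), (4, 14), (3, 27)]
Compute completion times and tardiness:
  Job 1: p=6, d=8, C=6, tardiness=max(0,6-8)=0
  Job 2: p=4, d=14, C=10, tardiness=max(0,10-14)=0
  Job 3: p=3, d=27, C=13, tardiness=max(0,13-27)=0
Total tardiness = 0

0


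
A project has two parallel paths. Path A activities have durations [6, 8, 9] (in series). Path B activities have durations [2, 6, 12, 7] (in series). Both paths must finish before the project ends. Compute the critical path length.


Path A total = 6 + 8 + 9 = 23
Path B total = 2 + 6 + 12 + 7 = 27
Critical path = longest path = max(23, 27) = 27

27


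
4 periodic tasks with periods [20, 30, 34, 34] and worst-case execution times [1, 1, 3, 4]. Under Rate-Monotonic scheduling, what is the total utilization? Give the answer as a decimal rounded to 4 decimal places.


Compute individual utilizations (exact fractions):
  Task 1: C/T = 1/20 (approx. 0.05)
  Task 2: C/T = 1/30 (approx. 0.0333)
  Task 3: C/T = 3/34 (approx. 0.0882)
  Task 4: C/T = 4/34 = 2/17 (approx. 0.1176)
Total utilization U = 1/20 + 1/30 + 3/34 + 2/17 = 59/204
Rounded to 4 decimal places: U = 0.2892
RM (Liu & Layland) bound for 4 tasks = 0.756828; compare with U = 59/204 (approx. 0.289216)
U <= bound, so schedulable by RM sufficient condition.

0.2892


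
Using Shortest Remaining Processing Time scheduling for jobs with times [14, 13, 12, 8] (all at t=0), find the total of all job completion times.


Since all jobs arrive at t=0, SRPT equals SPT ordering.
SPT order: [8, 12, 13, 14]
Completion times:
  Job 1: p=8, C=8
  Job 2: p=12, C=20
  Job 3: p=13, C=33
  Job 4: p=14, C=47
Total completion time = 8 + 20 + 33 + 47 = 108

108


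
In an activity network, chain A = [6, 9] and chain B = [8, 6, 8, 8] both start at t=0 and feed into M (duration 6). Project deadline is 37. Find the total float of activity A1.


Forward pass: ES(A1) = sum of predecessors on chain A = 0
EF = ES + duration = 0 + 6 = 6
Backward pass: LF(M) = deadline = 37; LS(M) = 37 - 6 = 31
LF(A1) = LS(M) - sum(successors on chain A) = 31 - 9 = 22
LS = LF - duration = 22 - 6 = 16
Total float = LS - ES = 16 - 0 = 16

16


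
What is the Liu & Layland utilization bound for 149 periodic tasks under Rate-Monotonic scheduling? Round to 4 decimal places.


Compute 2^(1/149) = 1.0046628318
Subtract 1: 1.0046628318 - 1 = 0.0046628318
Multiply by n: 149 * 0.0046628318 = 0.6947619382
Round to 4 dp: 0.6948

0.6948


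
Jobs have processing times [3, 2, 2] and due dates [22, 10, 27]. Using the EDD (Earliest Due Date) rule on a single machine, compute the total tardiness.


Sort by due date (EDD order): [(2, 10), (3, 22), (2, 27)]
Compute completion times and tardiness:
  Job 1: p=2, d=10, C=2, tardiness=max(0,2-10)=0
  Job 2: p=3, d=22, C=5, tardiness=max(0,5-22)=0
  Job 3: p=2, d=27, C=7, tardiness=max(0,7-27)=0
Total tardiness = 0

0


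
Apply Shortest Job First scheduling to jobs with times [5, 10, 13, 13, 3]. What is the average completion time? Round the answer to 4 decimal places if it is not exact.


SJF order (ascending): [3, 5, 10, 13, 13]
Completion times:
  Job 1: burst=3, C=3
  Job 2: burst=5, C=8
  Job 3: burst=10, C=18
  Job 4: burst=13, C=31
  Job 5: burst=13, C=44
Average completion = 104/5 = 20.8

20.8


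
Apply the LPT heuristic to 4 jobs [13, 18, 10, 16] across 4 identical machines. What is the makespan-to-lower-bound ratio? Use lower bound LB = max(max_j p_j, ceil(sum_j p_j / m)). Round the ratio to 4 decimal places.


LPT order: [18, 16, 13, 10]
Machine loads after assignment: [18, 16, 13, 10]
LPT makespan = 18
Lower bound = max(max_job, ceil(total/4)) = max(18, 15) = 18
Ratio = 18 / 18 = 1.0

1.0


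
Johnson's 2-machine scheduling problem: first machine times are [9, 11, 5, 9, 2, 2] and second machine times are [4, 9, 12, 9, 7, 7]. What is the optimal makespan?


Apply Johnson's rule:
  Group 1 (a <= b): [(5, 2, 7), (6, 2, 7), (3, 5, 12), (4, 9, 9)]
  Group 2 (a > b): [(2, 11, 9), (1, 9, 4)]
Optimal job order: [5, 6, 3, 4, 2, 1]
Schedule:
  Job 5: M1 done at 2, M2 done at 9
  Job 6: M1 done at 4, M2 done at 16
  Job 3: M1 done at 9, M2 done at 28
  Job 4: M1 done at 18, M2 done at 37
  Job 2: M1 done at 29, M2 done at 46
  Job 1: M1 done at 38, M2 done at 50
Makespan = 50

50


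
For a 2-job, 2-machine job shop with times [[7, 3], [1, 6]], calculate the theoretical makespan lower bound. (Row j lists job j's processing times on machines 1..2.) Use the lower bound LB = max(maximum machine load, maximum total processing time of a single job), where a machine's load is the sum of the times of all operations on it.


Machine loads:
  Machine 1: 7 + 1 = 8
  Machine 2: 3 + 6 = 9
Max machine load = 9
Job totals:
  Job 1: 10
  Job 2: 7
Max job total = 10
Lower bound = max(9, 10) = 10

10


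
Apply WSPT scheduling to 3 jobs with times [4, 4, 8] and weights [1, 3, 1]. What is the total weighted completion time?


Compute p/w ratios and sort ascending (WSPT): [(4, 3), (4, 1), (8, 1)]
Compute weighted completion times:
  Job (p=4,w=3): C=4, w*C=3*4=12
  Job (p=4,w=1): C=8, w*C=1*8=8
  Job (p=8,w=1): C=16, w*C=1*16=16
Total weighted completion time = 36

36


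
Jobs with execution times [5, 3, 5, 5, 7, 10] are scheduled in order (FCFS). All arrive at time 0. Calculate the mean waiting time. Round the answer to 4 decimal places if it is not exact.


FCFS order (as given): [5, 3, 5, 5, 7, 10]
Waiting times:
  Job 1: wait = 0
  Job 2: wait = 5
  Job 3: wait = 8
  Job 4: wait = 13
  Job 5: wait = 18
  Job 6: wait = 25
Sum of waiting times = 69
Average waiting time = 69/6 = 11.5

11.5


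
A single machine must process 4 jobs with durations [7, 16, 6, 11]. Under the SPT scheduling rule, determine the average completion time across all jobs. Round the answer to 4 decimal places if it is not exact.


Sort jobs by processing time (SPT order): [6, 7, 11, 16]
Compute completion times sequentially:
  Job 1: processing = 6, completes at 6
  Job 2: processing = 7, completes at 13
  Job 3: processing = 11, completes at 24
  Job 4: processing = 16, completes at 40
Sum of completion times = 83
Average completion time = 83/4 = 20.75

20.75


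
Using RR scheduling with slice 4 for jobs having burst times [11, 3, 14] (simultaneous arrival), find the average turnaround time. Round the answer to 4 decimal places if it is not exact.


Time quantum = 4
Execution trace:
  J1 runs 4 units, time = 4
  J2 runs 3 units, time = 7
  J3 runs 4 units, time = 11
  J1 runs 4 units, time = 15
  J3 runs 4 units, time = 19
  J1 runs 3 units, time = 22
  J3 runs 4 units, time = 26
  J3 runs 2 units, time = 28
Finish times: [22, 7, 28]
Average turnaround = 57/3 = 19.0

19.0
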